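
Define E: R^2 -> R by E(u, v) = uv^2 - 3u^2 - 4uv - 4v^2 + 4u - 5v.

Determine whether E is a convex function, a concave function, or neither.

neither

The term uv^2 is cubic, so the Hessian is not constant.
∂²E/∂v² = 2u - 8, which takes both signs as u varies (negative for sufficiently negative u). A diagonal entry of the Hessian changing sign means the Hessian is neither positive- nor negative-semidefinite on all of R^2.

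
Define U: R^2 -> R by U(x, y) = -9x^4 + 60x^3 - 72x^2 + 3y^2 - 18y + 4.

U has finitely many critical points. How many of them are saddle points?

2

U separates as a function of x plus a function of y, so ∇U=0 decouples.
∂U/∂x = -36x(x - 4)(x - 1) = 0 at x ∈ {0, 1, 4}; ∂U/∂y = 6(y - 3) = 0 at y ∈ {3}.
The Hessian is diagonal: diag(U_xx, U_yy). Second derivatives: U_xx(0)=-144, U_xx(1)=108, U_xx(4)=-432; U_yy(3)=6.
Saddle points occur where the two diagonal entries have opposite signs: (0, 3), (4, 3). Count: 2.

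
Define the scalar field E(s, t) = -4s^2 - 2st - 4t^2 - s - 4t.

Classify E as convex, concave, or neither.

concave

E is quadratic, so its Hessian is the constant matrix H = [[-8, -2], [-2, -8]].
det(H) = 60, tr(H) = -16.
det(H) > 0 and tr(H) < 0, so H is negative definite everywhere: concave.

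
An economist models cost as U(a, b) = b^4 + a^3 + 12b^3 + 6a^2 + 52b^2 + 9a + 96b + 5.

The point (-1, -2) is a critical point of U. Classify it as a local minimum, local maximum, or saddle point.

local minimum

The mixed partial ∂²U/∂a∂b is 0, so the Hessian at any point is diag(U_aa, U_bb) = diag(6(a + 2), 4(3b^2 + 18b + 26)).
At (-1, -2): H = diag(6, 8).
Both eigenvalues are positive, so H is positive definite: a local minimum.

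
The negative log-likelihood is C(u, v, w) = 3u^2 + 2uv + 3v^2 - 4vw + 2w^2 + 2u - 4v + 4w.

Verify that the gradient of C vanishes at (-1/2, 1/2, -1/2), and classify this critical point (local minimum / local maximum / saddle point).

∇C = (6u + 2v + 2, 2u + 6v - 4w - 4, -4v + 4w + 4); substituting (-1/2, 1/2, -1/2) gives ∇C = (0, 0, 0), so (-1/2, 1/2, -1/2) is indeed a critical point.
The Hessian is constant: H = [[6, 2, 0], [2, 6, -4], [0, -4, 4]].
Leading principal minors: Δ₁ = 6, Δ₂ = 32, Δ₃ = 32.
All leading minors are positive, so H is positive definite: a local minimum.

local minimum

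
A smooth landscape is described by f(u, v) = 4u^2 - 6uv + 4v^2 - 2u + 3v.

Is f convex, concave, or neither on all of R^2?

convex

f is quadratic, so its Hessian is the constant matrix H = [[8, -6], [-6, 8]].
det(H) = 28, tr(H) = 16.
det(H) > 0 and tr(H) > 0, so H is positive definite everywhere: convex.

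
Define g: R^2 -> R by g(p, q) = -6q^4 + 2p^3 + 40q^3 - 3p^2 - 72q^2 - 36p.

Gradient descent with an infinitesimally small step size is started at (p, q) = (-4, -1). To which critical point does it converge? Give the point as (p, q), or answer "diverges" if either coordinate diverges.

diverges

g is separable, so gradient descent decouples: p follows -∂g/∂p, q follows -∂g/∂q.
∂g/∂p = 6(p - 3)(p + 2); at p=-4 this is 84, so p decreases.
∂g/∂q = -24q(q - 3)(q - 2); at q=-1 this is 288, so q decreases.
The p-coordinate has no critical point in that direction and runs off to infinity.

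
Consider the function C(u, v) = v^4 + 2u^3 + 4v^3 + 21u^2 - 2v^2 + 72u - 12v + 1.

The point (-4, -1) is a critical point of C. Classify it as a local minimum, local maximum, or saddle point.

local maximum

The mixed partial ∂²C/∂u∂v is 0, so the Hessian at any point is diag(C_uu, C_vv) = diag(6(2u + 7), 4(3v^2 + 6v - 1)).
At (-4, -1): H = diag(-6, -16).
Both eigenvalues are negative, so H is negative definite: a local maximum.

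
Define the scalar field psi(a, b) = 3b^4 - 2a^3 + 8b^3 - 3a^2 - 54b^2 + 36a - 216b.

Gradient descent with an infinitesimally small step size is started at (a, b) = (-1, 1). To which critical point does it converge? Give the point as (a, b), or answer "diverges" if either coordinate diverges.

psi is separable, so gradient descent decouples: a follows -∂psi/∂a, b follows -∂psi/∂b.
∂psi/∂a = -6(a - 2)(a + 3); at a=-1 this is 36, so a decreases.
∂psi/∂b = 12(b - 3)(b + 2)(b + 3); at b=1 this is -288, so b increases.
a converges to its nearest critical value -3 (a local min of the a-part); b converges to 3. The iterate converges to (-3, 3).

(-3, 3)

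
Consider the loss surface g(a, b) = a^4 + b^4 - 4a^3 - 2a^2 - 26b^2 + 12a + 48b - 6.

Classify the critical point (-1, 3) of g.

local minimum

The mixed partial ∂²g/∂a∂b is 0, so the Hessian at any point is diag(g_aa, g_bb) = diag(4(3a^2 - 6a - 1), 4(3b^2 - 13)).
At (-1, 3): H = diag(32, 56).
Both eigenvalues are positive, so H is positive definite: a local minimum.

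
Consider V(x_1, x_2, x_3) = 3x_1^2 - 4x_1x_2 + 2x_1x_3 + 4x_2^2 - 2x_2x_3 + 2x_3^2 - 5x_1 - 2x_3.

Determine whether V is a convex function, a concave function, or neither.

convex

V is quadratic, so its Hessian is the constant matrix H = [[6, -4, 2], [-4, 8, -2], [2, -2, 4]].
Leading principal minors: 6, 32, 104.
All positive ⇒ H ≻ 0 ⇒ convex.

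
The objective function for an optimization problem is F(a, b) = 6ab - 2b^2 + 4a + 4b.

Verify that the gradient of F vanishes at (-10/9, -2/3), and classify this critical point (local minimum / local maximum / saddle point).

saddle point

∇F = (6b + 4, 6a - 4b + 4); substituting (-10/9, -2/3) gives ∇F = (0, 0), so (-10/9, -2/3) is indeed a critical point.
The Hessian of F is constant: H = [[0, 6], [6, -4]].
det(H) = 0·(-4) − 6² = -36.
Since det(H) < 0, H is indefinite and the critical point is a saddle point.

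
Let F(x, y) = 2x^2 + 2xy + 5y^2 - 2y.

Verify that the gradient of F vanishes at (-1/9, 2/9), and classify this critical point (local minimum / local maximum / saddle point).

∇F = (4x + 2y, 2x + 10y - 2); substituting (-1/9, 2/9) gives ∇F = (0, 0), so (-1/9, 2/9) is indeed a critical point.
The Hessian of F is constant: H = [[4, 2], [2, 10]].
det(H) = 4·10 − 2² = 36.
det(H) > 0 and tr(H) = 14 > 0, so H is positive definite and the point is a local minimum.

local minimum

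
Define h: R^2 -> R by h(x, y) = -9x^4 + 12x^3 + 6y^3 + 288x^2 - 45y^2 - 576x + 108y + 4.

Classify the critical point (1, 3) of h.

The mixed partial ∂²h/∂x∂y is 0, so the Hessian at any point is diag(h_xx, h_yy) = diag(36(-3x^2 + 2x + 16), 18(2y - 5)).
At (1, 3): H = diag(540, 18).
Both eigenvalues are positive, so H is positive definite: a local minimum.

local minimum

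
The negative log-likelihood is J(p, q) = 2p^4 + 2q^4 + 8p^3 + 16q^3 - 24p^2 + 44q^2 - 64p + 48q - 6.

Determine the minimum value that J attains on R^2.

J(p,q) separates as A(p) + B(q) − 6, so its minimum is min A + min B − 6.
A'(p) = 8(p - 2)(p + 1)(p + 4) vanishes at p ∈ {-4, -1, 2}; B'(q) = 8(q + 1)(q + 2)(q + 3) vanishes at q ∈ {-3, -2, -1}.
Local minima of A (where A''>0): A(-4)=-128, A(2)=-128. Local minima of B: B(-3)=-18, B(-1)=-18.
So the global minimum of J is A(-4) + B(-3) − 6 = -128 − 18 − 6 = -152, attained at (-4, -3).

-152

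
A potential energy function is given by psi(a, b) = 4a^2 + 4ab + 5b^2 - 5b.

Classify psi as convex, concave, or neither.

psi is quadratic, so its Hessian is the constant matrix H = [[8, 4], [4, 10]].
det(H) = 64, tr(H) = 18.
det(H) > 0 and tr(H) > 0, so H is positive definite everywhere: convex.

convex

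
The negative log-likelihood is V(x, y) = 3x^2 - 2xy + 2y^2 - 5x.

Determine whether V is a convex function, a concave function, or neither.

convex

V is quadratic, so its Hessian is the constant matrix H = [[6, -2], [-2, 4]].
det(H) = 20, tr(H) = 10.
det(H) > 0 and tr(H) > 0, so H is positive definite everywhere: convex.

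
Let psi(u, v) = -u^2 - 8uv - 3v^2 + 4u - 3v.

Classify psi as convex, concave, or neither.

neither

psi is quadratic, so its Hessian is the constant matrix H = [[-2, -8], [-8, -6]].
det(H) = -52, tr(H) = -8.
det(H) < 0, so H is indefinite: neither convex nor concave.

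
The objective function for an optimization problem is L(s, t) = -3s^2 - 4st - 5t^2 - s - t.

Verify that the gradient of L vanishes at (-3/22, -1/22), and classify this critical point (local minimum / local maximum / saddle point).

local maximum

∇L = (-6s - 4t - 1, -4s - 10t - 1); substituting (-3/22, -1/22) gives ∇L = (0, 0), so (-3/22, -1/22) is indeed a critical point.
The Hessian of L is constant: H = [[-6, -4], [-4, -10]].
det(H) = (-6)·(-10) − (-4)² = 44.
det(H) > 0 and tr(H) = -16 < 0, so H is negative definite and the point is a local maximum.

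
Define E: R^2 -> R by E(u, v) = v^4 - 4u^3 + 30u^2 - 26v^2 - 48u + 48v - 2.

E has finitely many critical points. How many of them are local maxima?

E separates as a function of u plus a function of v, so ∇E=0 decouples.
∂E/∂u = -12(u - 4)(u - 1) = 0 at u ∈ {1, 4}; ∂E/∂v = 4(v - 3)(v - 1)(v + 4) = 0 at v ∈ {-4, 1, 3}.
The Hessian is diagonal: diag(E_uu, E_vv). Second derivatives: E_uu(1)=36, E_uu(4)=-36; E_vv(-4)=140, E_vv(1)=-40, E_vv(3)=56.
Local maxima occur where both diagonal entries negative: (4, 1). Count: 1.

1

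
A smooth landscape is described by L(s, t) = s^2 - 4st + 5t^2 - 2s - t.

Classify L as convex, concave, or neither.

convex

L is quadratic, so its Hessian is the constant matrix H = [[2, -4], [-4, 10]].
det(H) = 4, tr(H) = 12.
det(H) > 0 and tr(H) > 0, so H is positive definite everywhere: convex.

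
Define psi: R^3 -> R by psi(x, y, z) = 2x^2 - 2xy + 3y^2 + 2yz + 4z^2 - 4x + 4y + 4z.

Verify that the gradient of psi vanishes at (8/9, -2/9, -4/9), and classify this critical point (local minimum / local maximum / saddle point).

∇psi = (4x - 2y - 4, -2x + 6y + 2z + 4, 2y + 8z + 4); substituting (8/9, -2/9, -4/9) gives ∇psi = (0, 0, 0), so (8/9, -2/9, -4/9) is indeed a critical point.
The Hessian is constant: H = [[4, -2, 0], [-2, 6, 2], [0, 2, 8]].
Leading principal minors: Δ₁ = 4, Δ₂ = 20, Δ₃ = 144.
All leading minors are positive, so H is positive definite: a local minimum.

local minimum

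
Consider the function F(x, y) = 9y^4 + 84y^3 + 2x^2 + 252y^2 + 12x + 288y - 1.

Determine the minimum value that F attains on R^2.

-211

F(x,y) separates as P(x) + Q(y) − 1, so its minimum is min P + min Q − 1.
P'(x) = 4x + 12 vanishes at x ∈ {-3}; Q'(y) = 36(y + 1)(y + 2)(y + 4) vanishes at y ∈ {-4, -2, -1}.
Local minima of P (where P''>0): P(-3)=-18. Local minima of Q: Q(-4)=-192, Q(-1)=-111.
So the global minimum of F is P(-3) + Q(-4) − 1 = -18 − 192 − 1 = -211, attained at (-3, -4).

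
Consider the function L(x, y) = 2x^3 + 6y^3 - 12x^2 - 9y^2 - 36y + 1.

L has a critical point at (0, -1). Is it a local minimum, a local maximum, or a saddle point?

local maximum

The mixed partial ∂²L/∂x∂y is 0, so the Hessian at any point is diag(L_xx, L_yy) = diag(12(x - 2), 18(2y - 1)).
At (0, -1): H = diag(-24, -54).
Both eigenvalues are negative, so H is negative definite: a local maximum.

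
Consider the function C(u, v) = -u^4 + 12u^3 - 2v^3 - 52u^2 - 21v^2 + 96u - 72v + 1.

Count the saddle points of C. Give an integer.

C separates as a function of u plus a function of v, so ∇C=0 decouples.
∂C/∂u = -4(u - 4)(u - 3)(u - 2) = 0 at u ∈ {2, 3, 4}; ∂C/∂v = -6(v + 3)(v + 4) = 0 at v ∈ {-4, -3}.
The Hessian is diagonal: diag(C_uu, C_vv). Second derivatives: C_uu(2)=-8, C_uu(3)=4, C_uu(4)=-8; C_vv(-4)=6, C_vv(-3)=-6.
Saddle points occur where the two diagonal entries have opposite signs: (2, -4), (3, -3), (4, -4). Count: 3.

3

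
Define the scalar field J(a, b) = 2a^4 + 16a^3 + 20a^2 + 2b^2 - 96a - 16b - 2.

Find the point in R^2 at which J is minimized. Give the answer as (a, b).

J(a,b) separates as P(a) + Q(b) − 2, so its minimum is min P + min Q − 2.
P'(a) = 8(a - 1)(a + 3)(a + 4) vanishes at a ∈ {-4, -3, 1}; Q'(b) = 4b - 16 vanishes at b ∈ {4}.
Local minima of P (where P''>0): P(-4)=192, P(1)=-58. Local minima of Q: Q(4)=-32.
So the global minimum of J is P(1) + Q(4) − 2 = -58 − 32 − 2 = -92, attained at (1, 4).

(1, 4)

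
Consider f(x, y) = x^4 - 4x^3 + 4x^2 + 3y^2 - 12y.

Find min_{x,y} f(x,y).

f(x,y) separates as P(x) + Q(y), so its minimum is min P + min Q.
P'(x) = 4x(x - 2)(x - 1) vanishes at x ∈ {0, 1, 2}; Q'(y) = 6y - 12 vanishes at y ∈ {2}.
Local minima of P (where P''>0): P(0)=0, P(2)=0. Local minima of Q: Q(2)=-12.
So the global minimum of f is P(0) + Q(2) = 0 − 12 = -12, attained at (0, 2).

-12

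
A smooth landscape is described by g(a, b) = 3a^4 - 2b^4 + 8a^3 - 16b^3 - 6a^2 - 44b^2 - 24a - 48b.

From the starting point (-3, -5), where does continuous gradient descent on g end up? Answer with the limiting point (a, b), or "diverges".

diverges

g is separable, so gradient descent decouples: a follows -∂g/∂a, b follows -∂g/∂b.
∂g/∂a = 12(a - 1)(a + 1)(a + 2); at a=-3 this is -96, so a increases.
∂g/∂b = -8(b + 1)(b + 2)(b + 3); at b=-5 this is 192, so b decreases.
The b-coordinate has no critical point in that direction and runs off to infinity.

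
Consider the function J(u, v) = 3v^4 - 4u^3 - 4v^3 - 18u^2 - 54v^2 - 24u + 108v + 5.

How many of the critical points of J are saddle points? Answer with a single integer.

3

J separates as a function of u plus a function of v, so ∇J=0 decouples.
∂J/∂u = -12(u + 1)(u + 2) = 0 at u ∈ {-2, -1}; ∂J/∂v = 12(v - 3)(v - 1)(v + 3) = 0 at v ∈ {-3, 1, 3}.
The Hessian is diagonal: diag(J_uu, J_vv). Second derivatives: J_uu(-2)=12, J_uu(-1)=-12; J_vv(-3)=288, J_vv(1)=-96, J_vv(3)=144.
Saddle points occur where the two diagonal entries have opposite signs: (-2, 1), (-1, -3), (-1, 3). Count: 3.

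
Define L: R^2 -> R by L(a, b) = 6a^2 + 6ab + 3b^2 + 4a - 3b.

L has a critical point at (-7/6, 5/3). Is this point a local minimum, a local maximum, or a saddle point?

local minimum

The Hessian of L is constant: H = [[12, 6], [6, 6]].
det(H) = 12·6 − 6² = 36.
det(H) > 0 and tr(H) = 18 > 0, so H is positive definite and the point is a local minimum.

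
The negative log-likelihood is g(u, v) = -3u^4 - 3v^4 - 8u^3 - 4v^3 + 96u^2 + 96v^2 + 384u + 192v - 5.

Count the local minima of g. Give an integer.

1

g separates as a function of u plus a function of v, so ∇g=0 decouples.
∂g/∂u = -12(u - 4)(u + 2)(u + 4) = 0 at u ∈ {-4, -2, 4}; ∂g/∂v = -12(v - 4)(v + 1)(v + 4) = 0 at v ∈ {-4, -1, 4}.
The Hessian is diagonal: diag(g_uu, g_vv). Second derivatives: g_uu(-4)=-192, g_uu(-2)=144, g_uu(4)=-576; g_vv(-4)=-288, g_vv(-1)=180, g_vv(4)=-480.
Local minima occur where both diagonal entries positive: (-2, -1). Count: 1.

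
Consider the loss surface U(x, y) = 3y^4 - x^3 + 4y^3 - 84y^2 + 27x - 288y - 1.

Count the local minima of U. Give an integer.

2

U separates as a function of x plus a function of y, so ∇U=0 decouples.
∂U/∂x = -3(x - 3)(x + 3) = 0 at x ∈ {-3, 3}; ∂U/∂y = 12(y - 4)(y + 2)(y + 3) = 0 at y ∈ {-3, -2, 4}.
The Hessian is diagonal: diag(U_xx, U_yy). Second derivatives: U_xx(-3)=18, U_xx(3)=-18; U_yy(-3)=84, U_yy(-2)=-72, U_yy(4)=504.
Local minima occur where both diagonal entries positive: (-3, -3), (-3, 4). Count: 2.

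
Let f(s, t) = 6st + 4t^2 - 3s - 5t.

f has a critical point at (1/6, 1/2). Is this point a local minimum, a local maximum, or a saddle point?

The Hessian of f is constant: H = [[0, 6], [6, 8]].
det(H) = 0·8 − 6² = -36.
Since det(H) < 0, H is indefinite and the critical point is a saddle point.

saddle point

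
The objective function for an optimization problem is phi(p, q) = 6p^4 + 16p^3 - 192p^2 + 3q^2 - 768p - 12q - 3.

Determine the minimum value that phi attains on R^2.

phi(p,q) separates as A(p) + B(q) − 3, so its minimum is min A + min B − 3.
A'(p) = 24(p - 4)(p + 2)(p + 4) vanishes at p ∈ {-4, -2, 4}; B'(q) = 6q - 12 vanishes at q ∈ {2}.
Local minima of A (where A''>0): A(-4)=512, A(4)=-3584. Local minima of B: B(2)=-12.
So the global minimum of phi is A(4) + B(2) − 3 = -3584 − 12 − 3 = -3599, attained at (4, 2).

-3599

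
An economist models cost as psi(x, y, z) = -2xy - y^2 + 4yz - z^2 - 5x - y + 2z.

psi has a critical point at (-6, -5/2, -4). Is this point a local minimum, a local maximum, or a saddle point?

saddle point

The Hessian is constant: H = [[0, -2, 0], [-2, -2, 4], [0, 4, -2]].
Leading principal minors: Δ₁ = 0, Δ₂ = -4, Δ₃ = 8.
The minors fit neither the all-positive nor the alternating-sign pattern, so H is indefinite: a saddle point.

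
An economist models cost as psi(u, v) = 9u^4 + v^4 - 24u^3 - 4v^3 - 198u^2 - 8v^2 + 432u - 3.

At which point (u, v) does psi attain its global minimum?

psi(u,v) separates as P(u) + Q(v) − 3, so its minimum is min P + min Q − 3.
P'(u) = 36(u - 4)(u - 1)(u + 3) vanishes at u ∈ {-3, 1, 4}; Q'(v) = 4v(v - 4)(v + 1) vanishes at v ∈ {-1, 0, 4}.
Local minima of P (where P''>0): P(-3)=-1701, P(4)=-672. Local minima of Q: Q(-1)=-3, Q(4)=-128.
So the global minimum of psi is P(-3) + Q(4) − 3 = -1701 − 128 − 3 = -1832, attained at (-3, 4).

(-3, 4)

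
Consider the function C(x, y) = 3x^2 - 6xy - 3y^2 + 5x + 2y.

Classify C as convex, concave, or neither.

neither

C is quadratic, so its Hessian is the constant matrix H = [[6, -6], [-6, -6]].
det(H) = -72, tr(H) = 0.
det(H) < 0, so H is indefinite: neither convex nor concave.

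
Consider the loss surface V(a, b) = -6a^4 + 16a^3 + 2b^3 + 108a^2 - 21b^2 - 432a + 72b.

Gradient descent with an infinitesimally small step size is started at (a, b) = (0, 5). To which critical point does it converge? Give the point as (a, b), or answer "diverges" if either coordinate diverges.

V is separable, so gradient descent decouples: a follows -∂V/∂a, b follows -∂V/∂b.
∂V/∂a = -24(a - 3)(a - 2)(a + 3); at a=0 this is -432, so a increases.
∂V/∂b = 6(b - 4)(b - 3); at b=5 this is 12, so b decreases.
a converges to its nearest critical value 2 (a local min of the a-part); b converges to 4. The iterate converges to (2, 4).

(2, 4)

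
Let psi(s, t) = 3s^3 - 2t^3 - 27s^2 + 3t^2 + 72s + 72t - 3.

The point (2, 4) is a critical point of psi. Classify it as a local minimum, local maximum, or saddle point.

local maximum

The mixed partial ∂²psi/∂s∂t is 0, so the Hessian at any point is diag(psi_ss, psi_tt) = diag(18(s - 3), 6(-2t + 1)).
At (2, 4): H = diag(-18, -42).
Both eigenvalues are negative, so H is negative definite: a local maximum.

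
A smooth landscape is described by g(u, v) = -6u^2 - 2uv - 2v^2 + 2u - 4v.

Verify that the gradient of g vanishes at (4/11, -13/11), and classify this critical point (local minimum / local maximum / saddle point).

∇g = (-12u - 2v + 2, -2u - 4v - 4); substituting (4/11, -13/11) gives ∇g = (0, 0), so (4/11, -13/11) is indeed a critical point.
The Hessian of g is constant: H = [[-12, -2], [-2, -4]].
det(H) = (-12)·(-4) − (-2)² = 44.
det(H) > 0 and tr(H) = -16 < 0, so H is negative definite and the point is a local maximum.

local maximum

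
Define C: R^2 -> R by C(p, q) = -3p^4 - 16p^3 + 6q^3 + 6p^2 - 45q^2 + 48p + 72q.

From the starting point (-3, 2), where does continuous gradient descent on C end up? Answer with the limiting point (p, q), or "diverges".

(-1, 4)

C is separable, so gradient descent decouples: p follows -∂C/∂p, q follows -∂C/∂q.
∂C/∂p = -12(p - 1)(p + 1)(p + 4); at p=-3 this is -96, so p increases.
∂C/∂q = 18(q - 4)(q - 1); at q=2 this is -36, so q increases.
p converges to its nearest critical value -1 (a local min of the p-part); q converges to 4. The iterate converges to (-1, 4).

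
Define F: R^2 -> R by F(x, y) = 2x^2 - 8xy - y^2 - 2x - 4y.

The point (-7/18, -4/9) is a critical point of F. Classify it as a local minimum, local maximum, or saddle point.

saddle point

The Hessian of F is constant: H = [[4, -8], [-8, -2]].
det(H) = 4·(-2) − (-8)² = -72.
Since det(H) < 0, H is indefinite and the critical point is a saddle point.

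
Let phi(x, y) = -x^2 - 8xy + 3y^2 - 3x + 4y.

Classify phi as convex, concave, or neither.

neither

phi is quadratic, so its Hessian is the constant matrix H = [[-2, -8], [-8, 6]].
det(H) = -76, tr(H) = 4.
det(H) < 0, so H is indefinite: neither convex nor concave.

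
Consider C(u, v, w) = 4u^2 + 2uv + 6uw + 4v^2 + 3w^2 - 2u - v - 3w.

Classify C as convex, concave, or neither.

C is quadratic, so its Hessian is the constant matrix H = [[8, 2, 6], [2, 8, 0], [6, 0, 6]].
Leading principal minors: 8, 60, 72.
All positive ⇒ H ≻ 0 ⇒ convex.

convex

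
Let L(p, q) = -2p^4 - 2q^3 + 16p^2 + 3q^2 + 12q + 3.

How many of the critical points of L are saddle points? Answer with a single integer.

L separates as a function of p plus a function of q, so ∇L=0 decouples.
∂L/∂p = -8p(p - 2)(p + 2) = 0 at p ∈ {-2, 0, 2}; ∂L/∂q = -6(q - 2)(q + 1) = 0 at q ∈ {-1, 2}.
The Hessian is diagonal: diag(L_pp, L_qq). Second derivatives: L_pp(-2)=-64, L_pp(0)=32, L_pp(2)=-64; L_qq(-1)=18, L_qq(2)=-18.
Saddle points occur where the two diagonal entries have opposite signs: (-2, -1), (0, 2), (2, -1). Count: 3.

3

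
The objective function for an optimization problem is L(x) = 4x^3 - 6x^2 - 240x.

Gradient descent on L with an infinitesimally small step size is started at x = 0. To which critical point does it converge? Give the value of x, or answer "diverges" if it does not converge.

L'(x) = 12(x - 5)(x + 4), so L'(0) = -240.
Gradient descent moves in the -L' direction, i.e. x is increasing.
The nearest critical point in that direction is x = 5, where L'' = 108 > 0 (a local minimum). The iterate converges there.

5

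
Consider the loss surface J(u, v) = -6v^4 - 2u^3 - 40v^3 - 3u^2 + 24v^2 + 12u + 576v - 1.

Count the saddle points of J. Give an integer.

3

J separates as a function of u plus a function of v, so ∇J=0 decouples.
∂J/∂u = -6(u - 1)(u + 2) = 0 at u ∈ {-2, 1}; ∂J/∂v = -24(v - 2)(v + 3)(v + 4) = 0 at v ∈ {-4, -3, 2}.
The Hessian is diagonal: diag(J_uu, J_vv). Second derivatives: J_uu(-2)=18, J_uu(1)=-18; J_vv(-4)=-144, J_vv(-3)=120, J_vv(2)=-720.
Saddle points occur where the two diagonal entries have opposite signs: (-2, -4), (-2, 2), (1, -3). Count: 3.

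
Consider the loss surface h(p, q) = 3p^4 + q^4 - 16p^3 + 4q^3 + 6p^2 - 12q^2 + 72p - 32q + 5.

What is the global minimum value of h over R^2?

-106

h(p,q) separates as A(p) + B(q) + 5, so its minimum is min A + min B + 5.
A'(p) = 12(p - 3)(p - 2)(p + 1) vanishes at p ∈ {-1, 2, 3}; B'(q) = 4(q - 2)(q + 1)(q + 4) vanishes at q ∈ {-4, -1, 2}.
Local minima of A (where A''>0): A(-1)=-47, A(3)=81. Local minima of B: B(-4)=-64, B(2)=-64.
So the global minimum of h is A(-1) + B(-4) + 5 = -47 − 64 + 5 = -106, attained at (-1, -4).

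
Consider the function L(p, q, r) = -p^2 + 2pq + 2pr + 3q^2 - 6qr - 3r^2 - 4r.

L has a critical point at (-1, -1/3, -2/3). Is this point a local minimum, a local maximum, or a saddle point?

saddle point

The Hessian is constant: H = [[-2, 2, 2], [2, 6, -6], [2, -6, -6]].
Leading principal minors: Δ₁ = -2, Δ₂ = -16, Δ₃ = 96.
The minors fit neither the all-positive nor the alternating-sign pattern, so H is indefinite: a saddle point.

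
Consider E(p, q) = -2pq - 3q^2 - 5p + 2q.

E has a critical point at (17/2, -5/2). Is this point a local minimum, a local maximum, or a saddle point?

saddle point

The Hessian of E is constant: H = [[0, -2], [-2, -6]].
det(H) = 0·(-6) − (-2)² = -4.
Since det(H) < 0, H is indefinite and the critical point is a saddle point.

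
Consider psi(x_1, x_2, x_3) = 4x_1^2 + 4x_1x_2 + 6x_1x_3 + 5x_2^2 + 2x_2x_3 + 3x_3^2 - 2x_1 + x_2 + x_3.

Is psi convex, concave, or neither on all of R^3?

psi is quadratic, so its Hessian is the constant matrix H = [[8, 4, 6], [4, 10, 2], [6, 2, 6]].
Leading principal minors: 8, 64, 88.
All positive ⇒ H ≻ 0 ⇒ convex.

convex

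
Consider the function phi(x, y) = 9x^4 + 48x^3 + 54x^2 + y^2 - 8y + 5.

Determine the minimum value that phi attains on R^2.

phi(x,y) separates as P(x) + Q(y) + 5, so its minimum is min P + min Q + 5.
P'(x) = 36x(x + 1)(x + 3) vanishes at x ∈ {-3, -1, 0}; Q'(y) = 2y - 8 vanishes at y ∈ {4}.
Local minima of P (where P''>0): P(-3)=-81, P(0)=0. Local minima of Q: Q(4)=-16.
So the global minimum of phi is P(-3) + Q(4) + 5 = -81 − 16 + 5 = -92, attained at (-3, 4).

-92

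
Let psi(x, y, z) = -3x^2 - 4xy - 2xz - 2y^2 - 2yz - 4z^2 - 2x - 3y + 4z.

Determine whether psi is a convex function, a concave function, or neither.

psi is quadratic, so its Hessian is the constant matrix H = [[-6, -4, -2], [-4, -4, -2], [-2, -2, -8]].
Leading principal minors: -6, 8, -56.
Signs alternate −, +, − ⇒ H ≺ 0 ⇒ concave.

concave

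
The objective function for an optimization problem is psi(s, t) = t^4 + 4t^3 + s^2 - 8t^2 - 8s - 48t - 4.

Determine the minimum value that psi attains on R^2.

psi(s,t) separates as P(s) + Q(t) − 4, so its minimum is min P + min Q − 4.
P'(s) = 2s - 8 vanishes at s ∈ {4}; Q'(t) = 4(t - 2)(t + 2)(t + 3) vanishes at t ∈ {-3, -2, 2}.
Local minima of P (where P''>0): P(4)=-16. Local minima of Q: Q(-3)=45, Q(2)=-80.
So the global minimum of psi is P(4) + Q(2) − 4 = -16 − 80 − 4 = -100, attained at (4, 2).

-100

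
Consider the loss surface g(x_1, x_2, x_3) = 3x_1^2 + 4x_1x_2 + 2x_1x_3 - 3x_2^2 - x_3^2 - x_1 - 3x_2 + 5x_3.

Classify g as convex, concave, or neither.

g is quadratic, so its Hessian is the constant matrix H = [[6, 4, 2], [4, -6, 0], [2, 0, -2]].
Leading principal minors: 6, -52, 128.
Neither pattern holds ⇒ H is indefinite ⇒ neither convex nor concave.

neither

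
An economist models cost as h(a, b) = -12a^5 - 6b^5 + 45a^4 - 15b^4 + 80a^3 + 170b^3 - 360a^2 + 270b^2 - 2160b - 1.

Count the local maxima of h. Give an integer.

h separates as a function of a plus a function of b, so ∇h=0 decouples.
∂h/∂a = -60a(a - 3)(a - 2)(a + 2) = 0 at a ∈ {-2, 0, 2, 3}; ∂h/∂b = -30(b - 3)(b - 2)(b + 3)(b + 4) = 0 at b ∈ {-4, -3, 2, 3}.
The Hessian is diagonal: diag(h_aa, h_bb). Second derivatives: h_aa(-2)=2400, h_aa(0)=-720, h_aa(2)=480, h_aa(3)=-900; h_bb(-4)=1260, h_bb(-3)=-900, h_bb(2)=900, h_bb(3)=-1260.
Local maxima occur where both diagonal entries negative: (0, -3), (0, 3), (3, -3), (3, 3). Count: 4.

4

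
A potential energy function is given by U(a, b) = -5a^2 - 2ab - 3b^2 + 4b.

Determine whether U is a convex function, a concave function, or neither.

concave

U is quadratic, so its Hessian is the constant matrix H = [[-10, -2], [-2, -6]].
det(H) = 56, tr(H) = -16.
det(H) > 0 and tr(H) < 0, so H is negative definite everywhere: concave.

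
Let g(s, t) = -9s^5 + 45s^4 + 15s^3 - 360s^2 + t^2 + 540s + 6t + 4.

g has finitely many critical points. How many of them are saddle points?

2

g separates as a function of s plus a function of t, so ∇g=0 decouples.
∂g/∂s = -45(s - 3)(s - 2)(s - 1)(s + 2) = 0 at s ∈ {-2, 1, 2, 3}; ∂g/∂t = 2(t + 3) = 0 at t ∈ {-3}.
The Hessian is diagonal: diag(g_ss, g_tt). Second derivatives: g_ss(-2)=2700, g_ss(1)=-270, g_ss(2)=180, g_ss(3)=-450; g_tt(-3)=2.
Saddle points occur where the two diagonal entries have opposite signs: (1, -3), (3, -3). Count: 2.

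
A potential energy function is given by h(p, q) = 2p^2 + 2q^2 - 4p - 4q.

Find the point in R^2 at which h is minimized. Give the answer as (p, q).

(1, 1)

h(p,q) separates as A(p) + B(q), so its minimum is min A + min B.
A'(p) = 4p - 4 vanishes at p ∈ {1}; B'(q) = 4q - 4 vanishes at q ∈ {1}.
Local minima of A (where A''>0): A(1)=-2. Local minima of B: B(1)=-2.
So the global minimum of h is A(1) + B(1) = -2 − 2 = -4, attained at (1, 1).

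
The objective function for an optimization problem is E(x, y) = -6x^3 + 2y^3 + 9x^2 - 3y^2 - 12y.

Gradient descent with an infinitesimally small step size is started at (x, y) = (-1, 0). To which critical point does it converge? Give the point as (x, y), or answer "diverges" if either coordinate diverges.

(0, 2)

E is separable, so gradient descent decouples: x follows -∂E/∂x, y follows -∂E/∂y.
∂E/∂x = -18x(x - 1); at x=-1 this is -36, so x increases.
∂E/∂y = 6(y - 2)(y + 1); at y=0 this is -12, so y increases.
x converges to its nearest critical value 0 (a local min of the x-part); y converges to 2. The iterate converges to (0, 2).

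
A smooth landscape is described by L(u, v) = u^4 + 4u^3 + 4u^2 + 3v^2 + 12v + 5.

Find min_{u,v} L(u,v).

-7

L(u,v) separates as P(u) + Q(v) + 5, so its minimum is min P + min Q + 5.
P'(u) = 4u(u + 1)(u + 2) vanishes at u ∈ {-2, -1, 0}; Q'(v) = 6v + 12 vanishes at v ∈ {-2}.
Local minima of P (where P''>0): P(-2)=0, P(0)=0. Local minima of Q: Q(-2)=-12.
So the global minimum of L is P(-2) + Q(-2) + 5 = 0 − 12 + 5 = -7, attained at (-2, -2).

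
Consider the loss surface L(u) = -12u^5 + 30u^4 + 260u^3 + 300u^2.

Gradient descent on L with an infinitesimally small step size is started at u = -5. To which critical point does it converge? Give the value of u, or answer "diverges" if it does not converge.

-2

L'(u) = -60u(u - 5)(u + 1)(u + 2), so L'(-5) = -36000.
Gradient descent moves in the -L' direction, i.e. u is increasing.
The nearest critical point in that direction is u = -2, where L'' = 840 > 0 (a local minimum). The iterate converges there.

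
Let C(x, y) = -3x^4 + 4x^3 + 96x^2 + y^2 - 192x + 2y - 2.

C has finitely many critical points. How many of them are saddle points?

2

C separates as a function of x plus a function of y, so ∇C=0 decouples.
∂C/∂x = -12(x - 4)(x - 1)(x + 4) = 0 at x ∈ {-4, 1, 4}; ∂C/∂y = 2(y + 1) = 0 at y ∈ {-1}.
The Hessian is diagonal: diag(C_xx, C_yy). Second derivatives: C_xx(-4)=-480, C_xx(1)=180, C_xx(4)=-288; C_yy(-1)=2.
Saddle points occur where the two diagonal entries have opposite signs: (-4, -1), (4, -1). Count: 2.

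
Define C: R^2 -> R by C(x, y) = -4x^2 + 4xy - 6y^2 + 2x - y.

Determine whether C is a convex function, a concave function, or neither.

concave

C is quadratic, so its Hessian is the constant matrix H = [[-8, 4], [4, -12]].
det(H) = 80, tr(H) = -20.
det(H) > 0 and tr(H) < 0, so H is negative definite everywhere: concave.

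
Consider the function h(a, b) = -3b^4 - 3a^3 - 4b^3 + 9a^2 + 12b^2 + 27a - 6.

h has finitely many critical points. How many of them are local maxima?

2

h separates as a function of a plus a function of b, so ∇h=0 decouples.
∂h/∂a = -9(a - 3)(a + 1) = 0 at a ∈ {-1, 3}; ∂h/∂b = -12b(b - 1)(b + 2) = 0 at b ∈ {-2, 0, 1}.
The Hessian is diagonal: diag(h_aa, h_bb). Second derivatives: h_aa(-1)=36, h_aa(3)=-36; h_bb(-2)=-72, h_bb(0)=24, h_bb(1)=-36.
Local maxima occur where both diagonal entries negative: (3, -2), (3, 1). Count: 2.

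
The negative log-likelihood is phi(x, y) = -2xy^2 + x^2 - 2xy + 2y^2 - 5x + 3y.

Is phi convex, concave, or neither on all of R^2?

neither

The term -2xy^2 is cubic, so the Hessian is not constant.
∂²phi/∂y² = -4x + 4, which takes both signs as x varies (negative for sufficiently large x). A diagonal entry of the Hessian changing sign means the Hessian is neither positive- nor negative-semidefinite on all of R^2.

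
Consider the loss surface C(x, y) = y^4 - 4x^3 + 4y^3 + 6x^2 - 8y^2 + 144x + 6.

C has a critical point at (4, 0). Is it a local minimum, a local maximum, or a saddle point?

local maximum

The mixed partial ∂²C/∂x∂y is 0, so the Hessian at any point is diag(C_xx, C_yy) = diag(12(-2x + 1), 4(3y^2 + 6y - 4)).
At (4, 0): H = diag(-84, -16).
Both eigenvalues are negative, so H is negative definite: a local maximum.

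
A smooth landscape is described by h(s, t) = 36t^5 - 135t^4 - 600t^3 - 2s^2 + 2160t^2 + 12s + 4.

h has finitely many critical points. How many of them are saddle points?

h separates as a function of s plus a function of t, so ∇h=0 decouples.
∂h/∂s = -4(s - 3) = 0 at s ∈ {3}; ∂h/∂t = 180t(t - 4)(t - 2)(t + 3) = 0 at t ∈ {-3, 0, 2, 4}.
The Hessian is diagonal: diag(h_ss, h_tt). Second derivatives: h_ss(3)=-4; h_tt(-3)=-18900, h_tt(0)=4320, h_tt(2)=-3600, h_tt(4)=10080.
Saddle points occur where the two diagonal entries have opposite signs: (3, 0), (3, 4). Count: 2.

2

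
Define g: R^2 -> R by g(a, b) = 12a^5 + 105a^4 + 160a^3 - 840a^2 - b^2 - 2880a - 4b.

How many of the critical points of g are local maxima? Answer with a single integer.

2

g separates as a function of a plus a function of b, so ∇g=0 decouples.
∂g/∂a = 60(a - 2)(a + 2)(a + 3)(a + 4) = 0 at a ∈ {-4, -3, -2, 2}; ∂g/∂b = -2(b + 2) = 0 at b ∈ {-2}.
The Hessian is diagonal: diag(g_aa, g_bb). Second derivatives: g_aa(-4)=-720, g_aa(-3)=300, g_aa(-2)=-480, g_aa(2)=7200; g_bb(-2)=-2.
Local maxima occur where both diagonal entries negative: (-4, -2), (-2, -2). Count: 2.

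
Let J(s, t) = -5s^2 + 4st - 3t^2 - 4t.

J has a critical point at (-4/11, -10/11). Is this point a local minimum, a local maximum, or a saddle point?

local maximum

The Hessian of J is constant: H = [[-10, 4], [4, -6]].
det(H) = (-10)·(-6) − 4² = 44.
det(H) > 0 and tr(H) = -16 < 0, so H is negative definite and the point is a local maximum.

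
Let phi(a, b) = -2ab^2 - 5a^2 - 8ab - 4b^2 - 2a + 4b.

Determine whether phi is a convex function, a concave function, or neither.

The term -2ab^2 is cubic, so the Hessian is not constant.
∂²phi/∂b² = -4a - 8, which takes both signs as a varies (negative for sufficiently large a). A diagonal entry of the Hessian changing sign means the Hessian is neither positive- nor negative-semidefinite on all of R^2.

neither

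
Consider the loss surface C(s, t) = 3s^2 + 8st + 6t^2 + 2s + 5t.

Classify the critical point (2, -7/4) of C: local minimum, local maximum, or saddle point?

local minimum

The Hessian of C is constant: H = [[6, 8], [8, 12]].
det(H) = 6·12 − 8² = 8.
det(H) > 0 and tr(H) = 18 > 0, so H is positive definite and the point is a local minimum.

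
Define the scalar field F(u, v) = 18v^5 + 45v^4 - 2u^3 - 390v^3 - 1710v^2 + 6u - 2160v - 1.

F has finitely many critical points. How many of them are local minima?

2

F separates as a function of u plus a function of v, so ∇F=0 decouples.
∂F/∂u = -6(u - 1)(u + 1) = 0 at u ∈ {-1, 1}; ∂F/∂v = 90(v - 4)(v + 1)(v + 2)(v + 3) = 0 at v ∈ {-3, -2, -1, 4}.
The Hessian is diagonal: diag(F_uu, F_vv). Second derivatives: F_uu(-1)=12, F_uu(1)=-12; F_vv(-3)=-1260, F_vv(-2)=540, F_vv(-1)=-900, F_vv(4)=18900.
Local minima occur where both diagonal entries positive: (-1, -2), (-1, 4). Count: 2.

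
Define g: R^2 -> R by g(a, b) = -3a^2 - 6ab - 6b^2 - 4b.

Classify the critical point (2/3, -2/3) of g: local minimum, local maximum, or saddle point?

The Hessian of g is constant: H = [[-6, -6], [-6, -12]].
det(H) = (-6)·(-12) − (-6)² = 36.
det(H) > 0 and tr(H) = -18 < 0, so H is negative definite and the point is a local maximum.

local maximum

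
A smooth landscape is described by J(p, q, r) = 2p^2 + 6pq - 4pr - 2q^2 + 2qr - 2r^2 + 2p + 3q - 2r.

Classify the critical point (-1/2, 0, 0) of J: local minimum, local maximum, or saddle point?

The Hessian is constant: H = [[4, 6, -4], [6, -4, 2], [-4, 2, -4]].
Leading principal minors: Δ₁ = 4, Δ₂ = -52, Δ₃ = 160.
The minors fit neither the all-positive nor the alternating-sign pattern, so H is indefinite: a saddle point.

saddle point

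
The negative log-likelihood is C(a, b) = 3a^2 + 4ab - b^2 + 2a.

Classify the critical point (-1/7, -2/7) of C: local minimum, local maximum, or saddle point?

saddle point

The Hessian of C is constant: H = [[6, 4], [4, -2]].
det(H) = 6·(-2) − 4² = -28.
Since det(H) < 0, H is indefinite and the critical point is a saddle point.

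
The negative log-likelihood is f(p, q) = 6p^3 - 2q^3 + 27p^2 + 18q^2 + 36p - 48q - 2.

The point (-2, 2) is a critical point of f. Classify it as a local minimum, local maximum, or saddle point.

The mixed partial ∂²f/∂p∂q is 0, so the Hessian at any point is diag(f_pp, f_qq) = diag(18(2p + 3), 12(-q + 3)).
At (-2, 2): H = diag(-18, 12).
The eigenvalues have opposite signs, so H is indefinite: a saddle point.

saddle point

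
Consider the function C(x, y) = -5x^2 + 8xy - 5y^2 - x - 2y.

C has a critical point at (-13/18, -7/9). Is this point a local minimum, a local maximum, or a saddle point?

local maximum

The Hessian of C is constant: H = [[-10, 8], [8, -10]].
det(H) = (-10)·(-10) − 8² = 36.
det(H) > 0 and tr(H) = -20 < 0, so H is negative definite and the point is a local maximum.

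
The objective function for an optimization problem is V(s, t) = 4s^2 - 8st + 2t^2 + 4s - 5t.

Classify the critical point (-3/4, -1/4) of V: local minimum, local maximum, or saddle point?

The Hessian of V is constant: H = [[8, -8], [-8, 4]].
det(H) = 8·4 − (-8)² = -32.
Since det(H) < 0, H is indefinite and the critical point is a saddle point.

saddle point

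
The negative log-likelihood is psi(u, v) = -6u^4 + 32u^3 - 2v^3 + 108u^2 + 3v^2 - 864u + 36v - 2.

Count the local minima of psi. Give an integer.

psi separates as a function of u plus a function of v, so ∇psi=0 decouples.
∂psi/∂u = -24(u - 4)(u - 3)(u + 3) = 0 at u ∈ {-3, 3, 4}; ∂psi/∂v = -6(v - 3)(v + 2) = 0 at v ∈ {-2, 3}.
The Hessian is diagonal: diag(psi_uu, psi_vv). Second derivatives: psi_uu(-3)=-1008, psi_uu(3)=144, psi_uu(4)=-168; psi_vv(-2)=30, psi_vv(3)=-30.
Local minima occur where both diagonal entries positive: (3, -2). Count: 1.

1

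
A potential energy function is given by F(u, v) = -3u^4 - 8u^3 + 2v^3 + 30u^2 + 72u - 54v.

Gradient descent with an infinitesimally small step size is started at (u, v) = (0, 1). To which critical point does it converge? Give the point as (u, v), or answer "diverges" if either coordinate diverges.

F is separable, so gradient descent decouples: u follows -∂F/∂u, v follows -∂F/∂v.
∂F/∂u = -12(u - 2)(u + 1)(u + 3); at u=0 this is 72, so u decreases.
∂F/∂v = 6(v - 3)(v + 3); at v=1 this is -48, so v increases.
u converges to its nearest critical value -1 (a local min of the u-part); v converges to 3. The iterate converges to (-1, 3).

(-1, 3)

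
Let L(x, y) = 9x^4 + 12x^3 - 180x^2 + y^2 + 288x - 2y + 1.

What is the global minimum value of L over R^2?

-2496

L(x,y) separates as P(x) + Q(y) + 1, so its minimum is min P + min Q + 1.
P'(x) = 36(x - 2)(x - 1)(x + 4) vanishes at x ∈ {-4, 1, 2}; Q'(y) = 2y - 2 vanishes at y ∈ {1}.
Local minima of P (where P''>0): P(-4)=-2496, P(2)=96. Local minima of Q: Q(1)=-1.
So the global minimum of L is P(-4) + Q(1) + 1 = -2496 − 1 + 1 = -2496, attained at (-4, 1).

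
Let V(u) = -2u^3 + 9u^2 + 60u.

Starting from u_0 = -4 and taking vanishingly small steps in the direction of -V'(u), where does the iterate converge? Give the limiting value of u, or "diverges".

-2

V'(u) = -6(u - 5)(u + 2), so V'(-4) = -108.
Gradient descent moves in the -V' direction, i.e. u is increasing.
The nearest critical point in that direction is u = -2, where V'' = 42 > 0 (a local minimum). The iterate converges there.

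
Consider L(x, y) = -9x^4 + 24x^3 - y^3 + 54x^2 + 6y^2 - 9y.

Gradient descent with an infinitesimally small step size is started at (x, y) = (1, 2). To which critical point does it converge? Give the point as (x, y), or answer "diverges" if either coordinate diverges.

L is separable, so gradient descent decouples: x follows -∂L/∂x, y follows -∂L/∂y.
∂L/∂x = -36x(x - 3)(x + 1); at x=1 this is 144, so x decreases.
∂L/∂y = -3(y - 3)(y - 1); at y=2 this is 3, so y decreases.
x converges to its nearest critical value 0 (a local min of the x-part); y converges to 1. The iterate converges to (0, 1).

(0, 1)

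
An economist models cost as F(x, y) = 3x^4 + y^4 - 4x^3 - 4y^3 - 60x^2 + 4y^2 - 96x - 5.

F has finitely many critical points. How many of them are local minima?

4

F separates as a function of x plus a function of y, so ∇F=0 decouples.
∂F/∂x = 12(x - 4)(x + 1)(x + 2) = 0 at x ∈ {-2, -1, 4}; ∂F/∂y = 4y(y - 2)(y - 1) = 0 at y ∈ {0, 1, 2}.
The Hessian is diagonal: diag(F_xx, F_yy). Second derivatives: F_xx(-2)=72, F_xx(-1)=-60, F_xx(4)=360; F_yy(0)=8, F_yy(1)=-4, F_yy(2)=8.
Local minima occur where both diagonal entries positive: (-2, 0), (-2, 2), (4, 0), (4, 2). Count: 4.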